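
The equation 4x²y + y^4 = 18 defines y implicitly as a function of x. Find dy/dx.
Differentiate the relation implicitly: treat y = y(x) and apply the chain rule, so every y-derivative picks up a y' = dy/dx factor.

With everything moved to the left-hand side, differentiate term by term:
  d/dx[4x^2y] = 4x^2·y' + 8xy
  d/dx[y^4] = 4y^3·y'
  d/dx[-18] = 0

Separating the contributions that come from x directly and those that come through y:
  without y':      8xy
  multiplying y':  4x^2 + 4y^3

so (8xy) + (4x^2 + 4y^3)·y' = 0, and therefore
  dy/dx = -(8xy)/(4x^2 + 4y^3) = -2xy/(x^2 + y^3)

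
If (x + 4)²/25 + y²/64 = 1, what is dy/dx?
Differentiate both sides with respect to x, treating y as y(x). By the chain rule, any term containing y contributes a factor of y' = dy/dx when we differentiate it.

Move every term to one side and write the relation as F(x, y) = 0. Term by term,
  d/dx[y^2/64] = y·y'/32
  d/dx[(x + 4)^2/25] = 2x/25 + 8/25
  d/dx[-1] = 0

The pieces without y' make up ∂F/∂x and the coefficient of y' is ∂F/∂y:
  ∂F/∂x = 2x/25 + 8/25,
  ∂F/∂y = y/32.

Since d/dx[F] = ∂F/∂x + (∂F/∂y)·y' = 0, solve for y':
  (∂F/∂y)·y' = -∂F/∂x
  dy/dx = -(∂F/∂x)/(∂F/∂y) = -(2x/25 + 8/25)/(y/32)
        = -(2(x + 4)/25)/(y/32) = 64(-x - 4)/(25y)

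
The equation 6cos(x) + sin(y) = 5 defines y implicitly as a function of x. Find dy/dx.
Take d/dx of both sides. Since y is implicitly a function of x, the chain rule attaches a y' = dy/dx factor whenever we differentiate through y.

Set F(x, y) = (left side) − (right side), so the curve is F = 0. Differentiating each term of F:
  d/dx[sin(y)] = y'·cos(y)
  d/dx[6cos(x)] = -6sin(x)
  d/dx[-5] = 0

Collecting, the y'-free part is the partial derivative in x and the y' coefficient is the partial derivative in y:
  ∂F/∂x = -6sin(x)
  ∂F/∂y = cos(y)

so d/dx[F(x, y(x))] = ∂F/∂x + (∂F/∂y)·y' = 0. Rearranging,
  dy/dx = -(∂F/∂x)/(∂F/∂y) = -(-6sin(x))/(cos(y)) = 6sin(x)/cos(y)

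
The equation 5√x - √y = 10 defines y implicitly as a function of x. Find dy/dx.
Apply d/dx to both sides, remembering that y depends on x. Each occurrence of y therefore brings in a y' = dy/dx via the chain rule.

With F(x, y) equal to the left-hand side minus the right, differentiate F term by term:
  d/dx[5√(x)] = 5/(2√(x))
  d/dx[-√(y)] = -y'/(2√(y))
  d/dx[-10] = 0
Adding these up, d/dx[F] = 0 becomes
  (5/(2√(x))) + (-1/(2√(y)))·y' = 0,
so isolating y',
  dy/dx = -(5/(2√(x)))/(-1/(2√(y))) = 5√(y)/√(x)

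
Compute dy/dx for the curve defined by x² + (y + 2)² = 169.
Take d/dx of both sides. Since y is implicitly a function of x, the chain rule attaches a y' = dy/dx factor whenever we differentiate through y.

Set F(x, y) = (left side) − (right side), so the curve is F = 0. Differentiating each term of F:
  d/dx[x^2] = 2x
  d/dx[(y + 2)^2] = 2·y'(y + 2)
  d/dx[-169] = 0

Collecting, the y'-free part is the partial derivative in x and the y' coefficient is the partial derivative in y:
  ∂F/∂x = 2x
  ∂F/∂y = 2y + 4

so d/dx[F(x, y(x))] = ∂F/∂x + (∂F/∂y)·y' = 0. Rearranging,
  dy/dx = -(∂F/∂x)/(∂F/∂y) = -(2x)/(2y + 4) = -x/(y + 2)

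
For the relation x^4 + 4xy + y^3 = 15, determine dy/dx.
Differentiate the relation implicitly: treat y = y(x) and apply the chain rule, so every y-derivative picks up a y' = dy/dx factor.

With everything moved to the left-hand side, differentiate term by term:
  d/dx[x^4] = 4x^3
  d/dx[4xy] = 4x·y' + 4y
  d/dx[y^3] = 3y^2·y'
  d/dx[-15] = 0

Separating the contributions that come from x directly and those that come through y:
  without y':      4x^3 + 4y
  multiplying y':  4x + 3y^2

so (4x^3 + 4y) + (4x + 3y^2)·y' = 0, and therefore
  dy/dx = -(4x^3 + 4y)/(4x + 3y^2) = 4(-x^3 - y)/(4x + 3y^2)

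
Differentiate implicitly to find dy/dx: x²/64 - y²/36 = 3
Differentiate both sides with respect to x, treating y as y(x). By the chain rule, any term containing y contributes a factor of y' = dy/dx when we differentiate it.

Move every term to one side and write the relation as F(x, y) = 0. Term by term,
  d/dx[x^2/64] = x/32
  d/dx[-y^2/36] = -y·y'/18
  d/dx[-3] = 0

The pieces without y' make up ∂F/∂x and the coefficient of y' is ∂F/∂y:
  ∂F/∂x = x/32,
  ∂F/∂y = -y/18.

Since d/dx[F] = ∂F/∂x + (∂F/∂y)·y' = 0, solve for y':
  (∂F/∂y)·y' = -∂F/∂x
  dy/dx = -(∂F/∂x)/(∂F/∂y) = -(x/32)/(-y/18) = 9x/(16y)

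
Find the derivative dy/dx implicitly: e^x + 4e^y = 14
Take d/dx of both sides. Since y is implicitly a function of x, the chain rule attaches a y' = dy/dx factor whenever we differentiate through y.

Set F(x, y) = (left side) − (right side), so the curve is F = 0. Differentiating each term of F:
  d/dx[e^(x)] = e^(x)
  d/dx[4e^(y)] = 4·y'·e^(y)
  d/dx[-14] = 0

Collecting, the y'-free part is the partial derivative in x and the y' coefficient is the partial derivative in y:
  ∂F/∂x = e^(x)
  ∂F/∂y = 4e^(y)

so d/dx[F(x, y(x))] = ∂F/∂x + (∂F/∂y)·y' = 0. Rearranging,
  dy/dx = -(∂F/∂x)/(∂F/∂y) = -(e^(x))/(4e^(y)) = -e^(x - y)/4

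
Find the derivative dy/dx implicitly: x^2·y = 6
Differentiate the relation implicitly: treat y = y(x) and apply the chain rule, so every y-derivative picks up a y' = dy/dx factor.

With everything moved to the left-hand side, differentiate term by term:
  d/dx[x^2y] = x^2·y' + 2xy
  d/dx[-6] = 0

Separating the contributions that come from x directly and those that come through y:
  without y':      2xy
  multiplying y':  x^2

so (2xy) + (x^2)·y' = 0, and therefore
  dy/dx = -(2xy)/(x^2) = -2y/x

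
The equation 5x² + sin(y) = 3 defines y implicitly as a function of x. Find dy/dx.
Take d/dx of both sides. Since y is implicitly a function of x, the chain rule attaches a y' = dy/dx factor whenever we differentiate through y.

Set F(x, y) = (left side) − (right side), so the curve is F = 0. Differentiating each term of F:
  d/dx[5x^2] = 10x
  d/dx[sin(y)] = y'·cos(y)
  d/dx[-3] = 0

Collecting, the y'-free part is the partial derivative in x and the y' coefficient is the partial derivative in y:
  ∂F/∂x = 10x
  ∂F/∂y = cos(y)

so d/dx[F(x, y(x))] = ∂F/∂x + (∂F/∂y)·y' = 0. Rearranging,
  dy/dx = -(∂F/∂x)/(∂F/∂y) = -(10x)/(cos(y)) = -10x/cos(y)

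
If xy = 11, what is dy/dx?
Differentiate the relation implicitly: treat y = y(x) and apply the chain rule, so every y-derivative picks up a y' = dy/dx factor.

With everything moved to the left-hand side, differentiate term by term:
  d/dx[xy] = x·y' + y
  d/dx[-11] = 0

Separating the contributions that come from x directly and those that come through y:
  without y':      y
  multiplying y':  x

so (y) + (x)·y' = 0, and therefore
  dy/dx = -(y)/(x) = -y/x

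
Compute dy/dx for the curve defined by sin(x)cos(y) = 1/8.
Apply d/dx to both sides, remembering that y depends on x. Each occurrence of y therefore brings in a y' = dy/dx via the chain rule.

With F(x, y) equal to the left-hand side minus the right, differentiate F term by term:
  d/dx[sin(x)·cos(y)] = -y'·sin(x)·sin(y) + cos(x)·cos(y)
  d/dx[-1/8] = 0
Adding these up, d/dx[F] = 0 becomes
  (cos(x)·cos(y)) + (-sin(x)·sin(y))·y' = 0,
so isolating y',
  dy/dx = -(cos(x)·cos(y))/(-sin(x)·sin(y)) = 1/(tan(x)·tan(y))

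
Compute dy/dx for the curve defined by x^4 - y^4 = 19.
Differentiate both sides with respect to x, treating y as y(x). By the chain rule, any term containing y contributes a factor of y' = dy/dx when we differentiate it.

Move every term to one side and write the relation as F(x, y) = 0. Term by term,
  d/dx[x^4] = 4x^3
  d/dx[-y^4] = -4y^3·y'
  d/dx[-19] = 0

The pieces without y' make up ∂F/∂x and the coefficient of y' is ∂F/∂y:
  ∂F/∂x = 4x^3,
  ∂F/∂y = -4y^3.

Since d/dx[F] = ∂F/∂x + (∂F/∂y)·y' = 0, solve for y':
  (∂F/∂y)·y' = -∂F/∂x
  dy/dx = -(∂F/∂x)/(∂F/∂y) = -(4x^3)/(-4y^3) = x^3/y^3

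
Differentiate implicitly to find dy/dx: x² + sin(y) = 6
Take d/dx of both sides. Since y is implicitly a function of x, the chain rule attaches a y' = dy/dx factor whenever we differentiate through y.

Set F(x, y) = (left side) − (right side), so the curve is F = 0. Differentiating each term of F:
  d/dx[x^2] = 2x
  d/dx[sin(y)] = y'·cos(y)
  d/dx[-6] = 0

Collecting, the y'-free part is the partial derivative in x and the y' coefficient is the partial derivative in y:
  ∂F/∂x = 2x
  ∂F/∂y = cos(y)

so d/dx[F(x, y(x))] = ∂F/∂x + (∂F/∂y)·y' = 0. Rearranging,
  dy/dx = -(∂F/∂x)/(∂F/∂y) = -(2x)/(cos(y)) = -2x/cos(y)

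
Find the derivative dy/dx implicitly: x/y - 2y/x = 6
Differentiate both sides with respect to x, treating y as y(x). By the chain rule, any term containing y contributes a factor of y' = dy/dx when we differentiate it.

Move every term to one side and write the relation as F(x, y) = 0. Term by term,
  d/dx[x/y] = -x·y'/y^2 + 1/y
  d/dx[-2y/x] = -2·y'/x + 2y/x^2
  d/dx[-6] = 0

The pieces without y' make up ∂F/∂x and the coefficient of y' is ∂F/∂y:
  ∂F/∂x = 1/y + 2y/x^2,
  ∂F/∂y = -x/y^2 - 2/x.

Since d/dx[F] = ∂F/∂x + (∂F/∂y)·y' = 0, solve for y':
  (∂F/∂y)·y' = -∂F/∂x
  dy/dx = -(∂F/∂x)/(∂F/∂y) = -(1/y + 2y/x^2)/(-x/y^2 - 2/x)
        = -((x^2 + 2y^2)/(x^2y))/(-(x^2 + 2y^2)/(xy^2)) = y/x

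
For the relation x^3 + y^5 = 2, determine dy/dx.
Take d/dx of both sides. Since y is implicitly a function of x, the chain rule attaches a y' = dy/dx factor whenever we differentiate through y.

Set F(x, y) = (left side) − (right side), so the curve is F = 0. Differentiating each term of F:
  d/dx[x^3] = 3x^2
  d/dx[y^5] = 5y^4·y'
  d/dx[-2] = 0

Collecting, the y'-free part is the partial derivative in x and the y' coefficient is the partial derivative in y:
  ∂F/∂x = 3x^2
  ∂F/∂y = 5y^4

so d/dx[F(x, y(x))] = ∂F/∂x + (∂F/∂y)·y' = 0. Rearranging,
  dy/dx = -(∂F/∂x)/(∂F/∂y) = -(3x^2)/(5y^4) = -3x^2/(5y^4)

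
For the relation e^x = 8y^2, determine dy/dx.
Apply d/dx to both sides, remembering that y depends on x. Each occurrence of y therefore brings in a y' = dy/dx via the chain rule.

With F(x, y) equal to the left-hand side minus the right, differentiate F term by term:
  d/dx[-8y^2] = -16y·y'
  d/dx[e^(x)] = e^(x)
Adding these up, d/dx[F] = 0 becomes
  (e^(x)) + (-16y)·y' = 0,
so isolating y',
  dy/dx = -(e^(x))/(-16y) = e^(x)/(16y)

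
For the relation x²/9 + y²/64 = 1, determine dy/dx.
Take d/dx of both sides. Since y is implicitly a function of x, the chain rule attaches a y' = dy/dx factor whenever we differentiate through y.

Set F(x, y) = (left side) − (right side), so the curve is F = 0. Differentiating each term of F:
  d/dx[x^2/9] = 2x/9
  d/dx[y^2/64] = y·y'/32
  d/dx[-1] = 0

Collecting, the y'-free part is the partial derivative in x and the y' coefficient is the partial derivative in y:
  ∂F/∂x = 2x/9
  ∂F/∂y = y/32

so d/dx[F(x, y(x))] = ∂F/∂x + (∂F/∂y)·y' = 0. Rearranging,
  dy/dx = -(∂F/∂x)/(∂F/∂y) = -(2x/9)/(y/32) = -64x/(9y)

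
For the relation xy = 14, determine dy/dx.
Differentiate both sides with respect to x, treating y as y(x). By the chain rule, any term containing y contributes a factor of y' = dy/dx when we differentiate it.

Move every term to one side and write the relation as F(x, y) = 0. Term by term,
  d/dx[xy] = x·y' + y
  d/dx[-14] = 0

The pieces without y' make up ∂F/∂x and the coefficient of y' is ∂F/∂y:
  ∂F/∂x = y,
  ∂F/∂y = x.

Since d/dx[F] = ∂F/∂x + (∂F/∂y)·y' = 0, solve for y':
  (∂F/∂y)·y' = -∂F/∂x
  dy/dx = -(∂F/∂x)/(∂F/∂y) = -(y)/(x) = -y/x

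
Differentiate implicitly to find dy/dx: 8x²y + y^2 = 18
Take d/dx of both sides. Since y is implicitly a function of x, the chain rule attaches a y' = dy/dx factor whenever we differentiate through y.

Set F(x, y) = (left side) − (right side), so the curve is F = 0. Differentiating each term of F:
  d/dx[8x^2y] = 8x^2·y' + 16xy
  d/dx[y^2] = 2y·y'
  d/dx[-18] = 0

Collecting, the y'-free part is the partial derivative in x and the y' coefficient is the partial derivative in y:
  ∂F/∂x = 16xy
  ∂F/∂y = 8x^2 + 2y

so d/dx[F(x, y(x))] = ∂F/∂x + (∂F/∂y)·y' = 0. Rearranging,
  dy/dx = -(∂F/∂x)/(∂F/∂y) = -(16xy)/(8x^2 + 2y) = -8xy/(4x^2 + y)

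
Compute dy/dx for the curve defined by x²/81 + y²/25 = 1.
Differentiate both sides with respect to x, treating y as y(x). By the chain rule, any term containing y contributes a factor of y' = dy/dx when we differentiate it.

Move every term to one side and write the relation as F(x, y) = 0. Term by term,
  d/dx[x^2/81] = 2x/81
  d/dx[y^2/25] = 2y·y'/25
  d/dx[-1] = 0

The pieces without y' make up ∂F/∂x and the coefficient of y' is ∂F/∂y:
  ∂F/∂x = 2x/81,
  ∂F/∂y = 2y/25.

Since d/dx[F] = ∂F/∂x + (∂F/∂y)·y' = 0, solve for y':
  (∂F/∂y)·y' = -∂F/∂x
  dy/dx = -(∂F/∂x)/(∂F/∂y) = -(2x/81)/(2y/25) = -25x/(81y)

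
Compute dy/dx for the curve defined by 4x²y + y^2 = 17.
Take d/dx of both sides. Since y is implicitly a function of x, the chain rule attaches a y' = dy/dx factor whenever we differentiate through y.

Set F(x, y) = (left side) − (right side), so the curve is F = 0. Differentiating each term of F:
  d/dx[4x^2y] = 4x^2·y' + 8xy
  d/dx[y^2] = 2y·y'
  d/dx[-17] = 0

Collecting, the y'-free part is the partial derivative in x and the y' coefficient is the partial derivative in y:
  ∂F/∂x = 8xy
  ∂F/∂y = 4x^2 + 2y

so d/dx[F(x, y(x))] = ∂F/∂x + (∂F/∂y)·y' = 0. Rearranging,
  dy/dx = -(∂F/∂x)/(∂F/∂y) = -(8xy)/(4x^2 + 2y) = -4xy/(2x^2 + y)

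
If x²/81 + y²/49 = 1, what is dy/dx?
Differentiate both sides with respect to x, treating y as y(x). By the chain rule, any term containing y contributes a factor of y' = dy/dx when we differentiate it.

Move every term to one side and write the relation as F(x, y) = 0. Term by term,
  d/dx[x^2/81] = 2x/81
  d/dx[y^2/49] = 2y·y'/49
  d/dx[-1] = 0

The pieces without y' make up ∂F/∂x and the coefficient of y' is ∂F/∂y:
  ∂F/∂x = 2x/81,
  ∂F/∂y = 2y/49.

Since d/dx[F] = ∂F/∂x + (∂F/∂y)·y' = 0, solve for y':
  (∂F/∂y)·y' = -∂F/∂x
  dy/dx = -(∂F/∂x)/(∂F/∂y) = -(2x/81)/(2y/49) = -49x/(81y)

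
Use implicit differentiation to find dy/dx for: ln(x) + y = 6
Differentiate both sides with respect to x, treating y as y(x). By the chain rule, any term containing y contributes a factor of y' = dy/dx when we differentiate it.

Move every term to one side and write the relation as F(x, y) = 0. Term by term,
  d/dx[y] = y'
  d/dx[ln(x)] = 1/x
  d/dx[-6] = 0

The pieces without y' make up ∂F/∂x and the coefficient of y' is ∂F/∂y:
  ∂F/∂x = 1/x,
  ∂F/∂y = 1.

Since d/dx[F] = ∂F/∂x + (∂F/∂y)·y' = 0, solve for y':
  (∂F/∂y)·y' = -∂F/∂x
  dy/dx = -(∂F/∂x)/(∂F/∂y) = -(1/x)/(1) = -1/x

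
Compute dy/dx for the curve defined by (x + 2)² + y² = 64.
Apply d/dx to both sides, remembering that y depends on x. Each occurrence of y therefore brings in a y' = dy/dx via the chain rule.

With F(x, y) equal to the left-hand side minus the right, differentiate F term by term:
  d/dx[y^2] = 2y·y'
  d/dx[(x + 2)^2] = 2x + 4
  d/dx[-64] = 0
Adding these up, d/dx[F] = 0 becomes
  (2x + 4) + (2y)·y' = 0,
so isolating y',
  dy/dx = -(2x + 4)/(2y) = (-x - 2)/y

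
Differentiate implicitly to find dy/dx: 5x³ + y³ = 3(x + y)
Differentiate both sides with respect to x, treating y as y(x). By the chain rule, any term containing y contributes a factor of y' = dy/dx when we differentiate it.

Move every term to one side and write the relation as F(x, y) = 0. Term by term,
  d/dx[5x^3] = 15x^2
  d/dx[-3x] = -3
  d/dx[y^3] = 3y^2·y'
  d/dx[-3y] = -3·y'

The pieces without y' make up ∂F/∂x and the coefficient of y' is ∂F/∂y:
  ∂F/∂x = 15x^2 - 3,
  ∂F/∂y = 3y^2 - 3.

Since d/dx[F] = ∂F/∂x + (∂F/∂y)·y' = 0, solve for y':
  (∂F/∂y)·y' = -∂F/∂x
  dy/dx = -(∂F/∂x)/(∂F/∂y) = -(15x^2 - 3)/(3y^2 - 3) = (1 - 5x^2)/(y^2 - 1)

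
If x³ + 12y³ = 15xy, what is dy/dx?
Differentiate both sides with respect to x, treating y as y(x). By the chain rule, any term containing y contributes a factor of y' = dy/dx when we differentiate it.

Move every term to one side and write the relation as F(x, y) = 0. Term by term,
  d/dx[x^3] = 3x^2
  d/dx[-15xy] = -15x·y' - 15y
  d/dx[12y^3] = 36y^2·y'

The pieces without y' make up ∂F/∂x and the coefficient of y' is ∂F/∂y:
  ∂F/∂x = 3x^2 - 15y,
  ∂F/∂y = -15x + 36y^2.

Since d/dx[F] = ∂F/∂x + (∂F/∂y)·y' = 0, solve for y':
  (∂F/∂y)·y' = -∂F/∂x
  dy/dx = -(∂F/∂x)/(∂F/∂y) = -(3x^2 - 15y)/(-15x + 36y^2) = (x^2 - 5y)/(5x - 12y^2)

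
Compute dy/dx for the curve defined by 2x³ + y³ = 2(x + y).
Take d/dx of both sides. Since y is implicitly a function of x, the chain rule attaches a y' = dy/dx factor whenever we differentiate through y.

Set F(x, y) = (left side) − (right side), so the curve is F = 0. Differentiating each term of F:
  d/dx[2x^3] = 6x^2
  d/dx[-2x] = -2
  d/dx[y^3] = 3y^2·y'
  d/dx[-2y] = -2·y'

Collecting, the y'-free part is the partial derivative in x and the y' coefficient is the partial derivative in y:
  ∂F/∂x = 6x^2 - 2
  ∂F/∂y = 3y^2 - 2

so d/dx[F(x, y(x))] = ∂F/∂x + (∂F/∂y)·y' = 0. Rearranging,
  dy/dx = -(∂F/∂x)/(∂F/∂y) = -(6x^2 - 2)/(3y^2 - 2) = 2(1 - 3x^2)/(3y^2 - 2)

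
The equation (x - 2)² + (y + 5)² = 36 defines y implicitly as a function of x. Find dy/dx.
Take d/dx of both sides. Since y is implicitly a function of x, the chain rule attaches a y' = dy/dx factor whenever we differentiate through y.

Set F(x, y) = (left side) − (right side), so the curve is F = 0. Differentiating each term of F:
  d/dx[(x - 2)^2] = 2x - 4
  d/dx[(y + 5)^2] = 2·y'(y + 5)
  d/dx[-36] = 0

Collecting, the y'-free part is the partial derivative in x and the y' coefficient is the partial derivative in y:
  ∂F/∂x = 2x - 4
  ∂F/∂y = 2y + 10

so d/dx[F(x, y(x))] = ∂F/∂x + (∂F/∂y)·y' = 0. Rearranging,
  dy/dx = -(∂F/∂x)/(∂F/∂y) = -(2x - 4)/(2y + 10) = (2 - x)/(y + 5)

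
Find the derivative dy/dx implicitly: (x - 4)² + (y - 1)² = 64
Differentiate the relation implicitly: treat y = y(x) and apply the chain rule, so every y-derivative picks up a y' = dy/dx factor.

With everything moved to the left-hand side, differentiate term by term:
  d/dx[(x - 4)^2] = 2x - 8
  d/dx[(y - 1)^2] = 2·y'(y - 1)
  d/dx[-64] = 0

Separating the contributions that come from x directly and those that come through y:
  without y':      2x - 8
  multiplying y':  2y - 2

so (2x - 8) + (2y - 2)·y' = 0, and therefore
  dy/dx = -(2x - 8)/(2y - 2) = (4 - x)/(y - 1)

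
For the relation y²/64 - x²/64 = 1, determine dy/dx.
Differentiate the relation implicitly: treat y = y(x) and apply the chain rule, so every y-derivative picks up a y' = dy/dx factor.

With everything moved to the left-hand side, differentiate term by term:
  d/dx[-x^2/64] = -x/32
  d/dx[y^2/64] = y·y'/32
  d/dx[-1] = 0

Separating the contributions that come from x directly and those that come through y:
  without y':      -x/32
  multiplying y':  y/32

so (-x/32) + (y/32)·y' = 0, and therefore
  dy/dx = -(-x/32)/(y/32) = x/y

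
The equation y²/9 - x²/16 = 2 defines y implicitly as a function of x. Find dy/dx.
Apply d/dx to both sides, remembering that y depends on x. Each occurrence of y therefore brings in a y' = dy/dx via the chain rule.

With F(x, y) equal to the left-hand side minus the right, differentiate F term by term:
  d/dx[-x^2/16] = -x/8
  d/dx[y^2/9] = 2y·y'/9
  d/dx[-2] = 0
Adding these up, d/dx[F] = 0 becomes
  (-x/8) + (2y/9)·y' = 0,
so isolating y',
  dy/dx = -(-x/8)/(2y/9) = 9x/(16y)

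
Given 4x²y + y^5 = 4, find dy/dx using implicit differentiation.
Differentiate both sides with respect to x, treating y as y(x). By the chain rule, any term containing y contributes a factor of y' = dy/dx when we differentiate it.

Move every term to one side and write the relation as F(x, y) = 0. Term by term,
  d/dx[4x^2y] = 4x^2·y' + 8xy
  d/dx[y^5] = 5y^4·y'
  d/dx[-4] = 0

The pieces without y' make up ∂F/∂x and the coefficient of y' is ∂F/∂y:
  ∂F/∂x = 8xy,
  ∂F/∂y = 4x^2 + 5y^4.

Since d/dx[F] = ∂F/∂x + (∂F/∂y)·y' = 0, solve for y':
  (∂F/∂y)·y' = -∂F/∂x
  dy/dx = -(∂F/∂x)/(∂F/∂y) = -(8xy)/(4x^2 + 5y^4) = -8xy/(4x^2 + 5y^4)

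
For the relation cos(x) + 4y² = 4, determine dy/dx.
Differentiate the relation implicitly: treat y = y(x) and apply the chain rule, so every y-derivative picks up a y' = dy/dx factor.

With everything moved to the left-hand side, differentiate term by term:
  d/dx[4y^2] = 8y·y'
  d/dx[cos(x)] = -sin(x)
  d/dx[-4] = 0

Separating the contributions that come from x directly and those that come through y:
  without y':      -sin(x)
  multiplying y':  8y

so (-sin(x)) + (8y)·y' = 0, and therefore
  dy/dx = -(-sin(x))/(8y) = sin(x)/(8y)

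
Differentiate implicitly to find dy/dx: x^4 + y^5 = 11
Take d/dx of both sides. Since y is implicitly a function of x, the chain rule attaches a y' = dy/dx factor whenever we differentiate through y.

Set F(x, y) = (left side) − (right side), so the curve is F = 0. Differentiating each term of F:
  d/dx[x^4] = 4x^3
  d/dx[y^5] = 5y^4·y'
  d/dx[-11] = 0

Collecting, the y'-free part is the partial derivative in x and the y' coefficient is the partial derivative in y:
  ∂F/∂x = 4x^3
  ∂F/∂y = 5y^4

so d/dx[F(x, y(x))] = ∂F/∂x + (∂F/∂y)·y' = 0. Rearranging,
  dy/dx = -(∂F/∂x)/(∂F/∂y) = -(4x^3)/(5y^4) = -4x^3/(5y^4)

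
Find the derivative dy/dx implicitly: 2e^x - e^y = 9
Take d/dx of both sides. Since y is implicitly a function of x, the chain rule attaches a y' = dy/dx factor whenever we differentiate through y.

Set F(x, y) = (left side) − (right side), so the curve is F = 0. Differentiating each term of F:
  d/dx[2e^(x)] = 2e^(x)
  d/dx[-e^(y)] = -y'·e^(y)
  d/dx[-9] = 0

Collecting, the y'-free part is the partial derivative in x and the y' coefficient is the partial derivative in y:
  ∂F/∂x = 2e^(x)
  ∂F/∂y = -e^(y)

so d/dx[F(x, y(x))] = ∂F/∂x + (∂F/∂y)·y' = 0. Rearranging,
  dy/dx = -(∂F/∂x)/(∂F/∂y) = -(2e^(x))/(-e^(y)) = 2e^(x - y)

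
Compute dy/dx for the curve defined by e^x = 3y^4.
Differentiate both sides with respect to x, treating y as y(x). By the chain rule, any term containing y contributes a factor of y' = dy/dx when we differentiate it.

Move every term to one side and write the relation as F(x, y) = 0. Term by term,
  d/dx[-3y^4] = -12y^3·y'
  d/dx[e^(x)] = e^(x)

The pieces without y' make up ∂F/∂x and the coefficient of y' is ∂F/∂y:
  ∂F/∂x = e^(x),
  ∂F/∂y = -12y^3.

Since d/dx[F] = ∂F/∂x + (∂F/∂y)·y' = 0, solve for y':
  (∂F/∂y)·y' = -∂F/∂x
  dy/dx = -(∂F/∂x)/(∂F/∂y) = -(e^(x))/(-12y^3) = e^(x)/(12y^3)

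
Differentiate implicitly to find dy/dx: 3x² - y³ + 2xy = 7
Differentiate the relation implicitly: treat y = y(x) and apply the chain rule, so every y-derivative picks up a y' = dy/dx factor.

With everything moved to the left-hand side, differentiate term by term:
  d/dx[3x^2] = 6x
  d/dx[2xy] = 2x·y' + 2y
  d/dx[-y^3] = -3y^2·y'
  d/dx[-7] = 0

Separating the contributions that come from x directly and those that come through y:
  without y':      6x + 2y
  multiplying y':  2x - 3y^2

so (6x + 2y) + (2x - 3y^2)·y' = 0, and therefore
  dy/dx = -(6x + 2y)/(2x - 3y^2) = 2(-3x - y)/(2x - 3y^2)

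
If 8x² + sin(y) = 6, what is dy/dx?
Take d/dx of both sides. Since y is implicitly a function of x, the chain rule attaches a y' = dy/dx factor whenever we differentiate through y.

Set F(x, y) = (left side) − (right side), so the curve is F = 0. Differentiating each term of F:
  d/dx[8x^2] = 16x
  d/dx[sin(y)] = y'·cos(y)
  d/dx[-6] = 0

Collecting, the y'-free part is the partial derivative in x and the y' coefficient is the partial derivative in y:
  ∂F/∂x = 16x
  ∂F/∂y = cos(y)

so d/dx[F(x, y(x))] = ∂F/∂x + (∂F/∂y)·y' = 0. Rearranging,
  dy/dx = -(∂F/∂x)/(∂F/∂y) = -(16x)/(cos(y)) = -16x/cos(y)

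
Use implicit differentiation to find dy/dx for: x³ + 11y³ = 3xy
Differentiate the relation implicitly: treat y = y(x) and apply the chain rule, so every y-derivative picks up a y' = dy/dx factor.

With everything moved to the left-hand side, differentiate term by term:
  d/dx[x^3] = 3x^2
  d/dx[-3xy] = -3x·y' - 3y
  d/dx[11y^3] = 33y^2·y'

Separating the contributions that come from x directly and those that come through y:
  without y':      3x^2 - 3y
  multiplying y':  -3x + 33y^2

so (3x^2 - 3y) + (-3x + 33y^2)·y' = 0, and therefore
  dy/dx = -(3x^2 - 3y)/(-3x + 33y^2) = (x^2 - y)/(x - 11y^2)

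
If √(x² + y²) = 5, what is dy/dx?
Take d/dx of both sides. Since y is implicitly a function of x, the chain rule attaches a y' = dy/dx factor whenever we differentiate through y.

Set F(x, y) = (left side) − (right side), so the curve is F = 0. Differentiating each term of F:
  d/dx[√(x^2 + y^2)] = (x + y·y')/√(x^2 + y^2)
  d/dx[-5] = 0

Collecting, the y'-free part is the partial derivative in x and the y' coefficient is the partial derivative in y:
  ∂F/∂x = x/√(x^2 + y^2)
  ∂F/∂y = y/√(x^2 + y^2)

so d/dx[F(x, y(x))] = ∂F/∂x + (∂F/∂y)·y' = 0. Rearranging,
  dy/dx = -(∂F/∂x)/(∂F/∂y) = -(x/√(x^2 + y^2))/(y/√(x^2 + y^2)) = -x/y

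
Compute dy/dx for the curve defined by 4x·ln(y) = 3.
Apply d/dx to both sides, remembering that y depends on x. Each occurrence of y therefore brings in a y' = dy/dx via the chain rule.

With F(x, y) equal to the left-hand side minus the right, differentiate F term by term:
  d/dx[4x·ln(y)] = 4x·y'/y + 4ln(y)
  d/dx[-3] = 0
Adding these up, d/dx[F] = 0 becomes
  (4ln(y)) + (4x/y)·y' = 0,
so isolating y',
  dy/dx = -(4ln(y))/(4x/y) = -y·ln(y)/x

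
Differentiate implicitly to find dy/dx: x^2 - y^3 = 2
Differentiate both sides with respect to x, treating y as y(x). By the chain rule, any term containing y contributes a factor of y' = dy/dx when we differentiate it.

Move every term to one side and write the relation as F(x, y) = 0. Term by term,
  d/dx[x^2] = 2x
  d/dx[-y^3] = -3y^2·y'
  d/dx[-2] = 0

The pieces without y' make up ∂F/∂x and the coefficient of y' is ∂F/∂y:
  ∂F/∂x = 2x,
  ∂F/∂y = -3y^2.

Since d/dx[F] = ∂F/∂x + (∂F/∂y)·y' = 0, solve for y':
  (∂F/∂y)·y' = -∂F/∂x
  dy/dx = -(∂F/∂x)/(∂F/∂y) = -(2x)/(-3y^2) = 2x/(3y^2)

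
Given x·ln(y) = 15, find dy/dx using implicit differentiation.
Apply d/dx to both sides, remembering that y depends on x. Each occurrence of y therefore brings in a y' = dy/dx via the chain rule.

With F(x, y) equal to the left-hand side minus the right, differentiate F term by term:
  d/dx[x·ln(y)] = x·y'/y + ln(y)
  d/dx[-15] = 0
Adding these up, d/dx[F] = 0 becomes
  (ln(y)) + (x/y)·y' = 0,
so isolating y',
  dy/dx = -(ln(y))/(x/y) = -y·ln(y)/x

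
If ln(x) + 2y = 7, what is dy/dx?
Apply d/dx to both sides, remembering that y depends on x. Each occurrence of y therefore brings in a y' = dy/dx via the chain rule.

With F(x, y) equal to the left-hand side minus the right, differentiate F term by term:
  d/dx[2y] = 2·y'
  d/dx[ln(x)] = 1/x
  d/dx[-7] = 0
Adding these up, d/dx[F] = 0 becomes
  (1/x) + (2)·y' = 0,
so isolating y',
  dy/dx = -(1/x)/(2) = -1/(2x)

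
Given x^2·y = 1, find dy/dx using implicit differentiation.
Differentiate both sides with respect to x, treating y as y(x). By the chain rule, any term containing y contributes a factor of y' = dy/dx when we differentiate it.

Move every term to one side and write the relation as F(x, y) = 0. Term by term,
  d/dx[x^2y] = x^2·y' + 2xy
  d/dx[-1] = 0

The pieces without y' make up ∂F/∂x and the coefficient of y' is ∂F/∂y:
  ∂F/∂x = 2xy,
  ∂F/∂y = x^2.

Since d/dx[F] = ∂F/∂x + (∂F/∂y)·y' = 0, solve for y':
  (∂F/∂y)·y' = -∂F/∂x
  dy/dx = -(∂F/∂x)/(∂F/∂y) = -(2xy)/(x^2) = -2y/x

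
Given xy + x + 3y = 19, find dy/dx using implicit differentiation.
Differentiate the relation implicitly: treat y = y(x) and apply the chain rule, so every y-derivative picks up a y' = dy/dx factor.

With everything moved to the left-hand side, differentiate term by term:
  d/dx[xy] = x·y' + y
  d/dx[x] = 1
  d/dx[3y] = 3·y'
  d/dx[-19] = 0

Separating the contributions that come from x directly and those that come through y:
  without y':      y + 1
  multiplying y':  x + 3

so (y + 1) + (x + 3)·y' = 0, and therefore
  dy/dx = -(y + 1)/(x + 3) = (-y - 1)/(x + 3)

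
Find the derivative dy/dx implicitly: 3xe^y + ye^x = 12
Differentiate the relation implicitly: treat y = y(x) and apply the chain rule, so every y-derivative picks up a y' = dy/dx factor.

With everything moved to the left-hand side, differentiate term by term:
  d/dx[3x·e^(y)] = 3x·y'·e^(y) + 3e^(y)
  d/dx[y·e^(x)] = y·e^(x) + y'·e^(x)
  d/dx[-12] = 0

Separating the contributions that come from x directly and those that come through y:
  without y':      y·e^(x) + 3e^(y)
  multiplying y':  3x·e^(y) + e^(x)

so (y·e^(x) + 3e^(y)) + (3x·e^(y) + e^(x))·y' = 0, and therefore
  dy/dx = -(y·e^(x) + 3e^(y))/(3x·e^(y) + e^(x)) = (-y·e^(x) - 3e^(y))/(3x·e^(y) + e^(x))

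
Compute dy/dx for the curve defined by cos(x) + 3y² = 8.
Apply d/dx to both sides, remembering that y depends on x. Each occurrence of y therefore brings in a y' = dy/dx via the chain rule.

With F(x, y) equal to the left-hand side minus the right, differentiate F term by term:
  d/dx[3y^2] = 6y·y'
  d/dx[cos(x)] = -sin(x)
  d/dx[-8] = 0
Adding these up, d/dx[F] = 0 becomes
  (-sin(x)) + (6y)·y' = 0,
so isolating y',
  dy/dx = -(-sin(x))/(6y) = sin(x)/(6y)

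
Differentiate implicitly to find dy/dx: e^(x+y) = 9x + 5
Apply d/dx to both sides, remembering that y depends on x. Each occurrence of y therefore brings in a y' = dy/dx via the chain rule.

With F(x, y) equal to the left-hand side minus the right, differentiate F term by term:
  d/dx[-9x] = -9
  d/dx[e^(x + y)] = (y' + 1)·e^(x + y)
  d/dx[-5] = 0
Adding these up, d/dx[F] = 0 becomes
  (e^(x + y) - 9) + (e^(x + y))·y' = 0,
so isolating y',
  dy/dx = -(e^(x + y) - 9)/(e^(x + y)) = 9e^(-x - y) - 1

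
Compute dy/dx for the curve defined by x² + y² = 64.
Take d/dx of both sides. Since y is implicitly a function of x, the chain rule attaches a y' = dy/dx factor whenever we differentiate through y.

Set F(x, y) = (left side) − (right side), so the curve is F = 0. Differentiating each term of F:
  d/dx[x^2] = 2x
  d/dx[y^2] = 2y·y'
  d/dx[-64] = 0

Collecting, the y'-free part is the partial derivative in x and the y' coefficient is the partial derivative in y:
  ∂F/∂x = 2x
  ∂F/∂y = 2y

so d/dx[F(x, y(x))] = ∂F/∂x + (∂F/∂y)·y' = 0. Rearranging,
  dy/dx = -(∂F/∂x)/(∂F/∂y) = -(2x)/(2y) = -x/y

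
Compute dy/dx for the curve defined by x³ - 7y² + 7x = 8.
Differentiate the relation implicitly: treat y = y(x) and apply the chain rule, so every y-derivative picks up a y' = dy/dx factor.

With everything moved to the left-hand side, differentiate term by term:
  d/dx[x^3] = 3x^2
  d/dx[7x] = 7
  d/dx[-7y^2] = -14y·y'
  d/dx[-8] = 0

Separating the contributions that come from x directly and those that come through y:
  without y':      3x^2 + 7
  multiplying y':  -14y

so (3x^2 + 7) + (-14y)·y' = 0, and therefore
  dy/dx = -(3x^2 + 7)/(-14y) = (3x^2 + 7)/(14y)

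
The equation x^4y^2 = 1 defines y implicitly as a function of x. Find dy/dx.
Differentiate both sides with respect to x, treating y as y(x). By the chain rule, any term containing y contributes a factor of y' = dy/dx when we differentiate it.

Move every term to one side and write the relation as F(x, y) = 0. Term by term,
  d/dx[x^4y^2] = 2x^4y·y' + 4x^3y^2
  d/dx[-1] = 0

The pieces without y' make up ∂F/∂x and the coefficient of y' is ∂F/∂y:
  ∂F/∂x = 4x^3y^2,
  ∂F/∂y = 2x^4y.

Since d/dx[F] = ∂F/∂x + (∂F/∂y)·y' = 0, solve for y':
  (∂F/∂y)·y' = -∂F/∂x
  dy/dx = -(∂F/∂x)/(∂F/∂y) = -(4x^3y^2)/(2x^4y) = -2y/x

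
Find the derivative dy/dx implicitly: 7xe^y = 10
Apply d/dx to both sides, remembering that y depends on x. Each occurrence of y therefore brings in a y' = dy/dx via the chain rule.

With F(x, y) equal to the left-hand side minus the right, differentiate F term by term:
  d/dx[7x·e^(y)] = 7x·y'·e^(y) + 7e^(y)
  d/dx[-10] = 0
Adding these up, d/dx[F] = 0 becomes
  (7e^(y)) + (7x·e^(y))·y' = 0,
so isolating y',
  dy/dx = -(7e^(y))/(7x·e^(y)) = -1/x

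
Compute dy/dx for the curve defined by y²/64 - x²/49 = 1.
Differentiate both sides with respect to x, treating y as y(x). By the chain rule, any term containing y contributes a factor of y' = dy/dx when we differentiate it.

Move every term to one side and write the relation as F(x, y) = 0. Term by term,
  d/dx[-x^2/49] = -2x/49
  d/dx[y^2/64] = y·y'/32
  d/dx[-1] = 0

The pieces without y' make up ∂F/∂x and the coefficient of y' is ∂F/∂y:
  ∂F/∂x = -2x/49,
  ∂F/∂y = y/32.

Since d/dx[F] = ∂F/∂x + (∂F/∂y)·y' = 0, solve for y':
  (∂F/∂y)·y' = -∂F/∂x
  dy/dx = -(∂F/∂x)/(∂F/∂y) = -(-2x/49)/(y/32) = 64x/(49y)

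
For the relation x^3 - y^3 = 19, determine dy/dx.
Take d/dx of both sides. Since y is implicitly a function of x, the chain rule attaches a y' = dy/dx factor whenever we differentiate through y.

Set F(x, y) = (left side) − (right side), so the curve is F = 0. Differentiating each term of F:
  d/dx[x^3] = 3x^2
  d/dx[-y^3] = -3y^2·y'
  d/dx[-19] = 0

Collecting, the y'-free part is the partial derivative in x and the y' coefficient is the partial derivative in y:
  ∂F/∂x = 3x^2
  ∂F/∂y = -3y^2

so d/dx[F(x, y(x))] = ∂F/∂x + (∂F/∂y)·y' = 0. Rearranging,
  dy/dx = -(∂F/∂x)/(∂F/∂y) = -(3x^2)/(-3y^2) = x^2/y^2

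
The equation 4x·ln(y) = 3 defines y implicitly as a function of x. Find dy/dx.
Apply d/dx to both sides, remembering that y depends on x. Each occurrence of y therefore brings in a y' = dy/dx via the chain rule.

With F(x, y) equal to the left-hand side minus the right, differentiate F term by term:
  d/dx[4x·ln(y)] = 4x·y'/y + 4ln(y)
  d/dx[-3] = 0
Adding these up, d/dx[F] = 0 becomes
  (4ln(y)) + (4x/y)·y' = 0,
so isolating y',
  dy/dx = -(4ln(y))/(4x/y) = -y·ln(y)/x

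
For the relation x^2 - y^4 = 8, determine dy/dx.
Apply d/dx to both sides, remembering that y depends on x. Each occurrence of y therefore brings in a y' = dy/dx via the chain rule.

With F(x, y) equal to the left-hand side minus the right, differentiate F term by term:
  d/dx[x^2] = 2x
  d/dx[-y^4] = -4y^3·y'
  d/dx[-8] = 0
Adding these up, d/dx[F] = 0 becomes
  (2x) + (-4y^3)·y' = 0,
so isolating y',
  dy/dx = -(2x)/(-4y^3) = x/(2y^3)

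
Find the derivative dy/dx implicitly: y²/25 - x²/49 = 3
Apply d/dx to both sides, remembering that y depends on x. Each occurrence of y therefore brings in a y' = dy/dx via the chain rule.

With F(x, y) equal to the left-hand side minus the right, differentiate F term by term:
  d/dx[-x^2/49] = -2x/49
  d/dx[y^2/25] = 2y·y'/25
  d/dx[-3] = 0
Adding these up, d/dx[F] = 0 becomes
  (-2x/49) + (2y/25)·y' = 0,
so isolating y',
  dy/dx = -(-2x/49)/(2y/25) = 25x/(49y)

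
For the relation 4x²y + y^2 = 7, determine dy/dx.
Apply d/dx to both sides, remembering that y depends on x. Each occurrence of y therefore brings in a y' = dy/dx via the chain rule.

With F(x, y) equal to the left-hand side minus the right, differentiate F term by term:
  d/dx[4x^2y] = 4x^2·y' + 8xy
  d/dx[y^2] = 2y·y'
  d/dx[-7] = 0
Adding these up, d/dx[F] = 0 becomes
  (8xy) + (4x^2 + 2y)·y' = 0,
so isolating y',
  dy/dx = -(8xy)/(4x^2 + 2y) = -4xy/(2x^2 + y)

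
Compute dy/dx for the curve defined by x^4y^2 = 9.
Differentiate both sides with respect to x, treating y as y(x). By the chain rule, any term containing y contributes a factor of y' = dy/dx when we differentiate it.

Move every term to one side and write the relation as F(x, y) = 0. Term by term,
  d/dx[x^4y^2] = 2x^4y·y' + 4x^3y^2
  d/dx[-9] = 0

The pieces without y' make up ∂F/∂x and the coefficient of y' is ∂F/∂y:
  ∂F/∂x = 4x^3y^2,
  ∂F/∂y = 2x^4y.

Since d/dx[F] = ∂F/∂x + (∂F/∂y)·y' = 0, solve for y':
  (∂F/∂y)·y' = -∂F/∂x
  dy/dx = -(∂F/∂x)/(∂F/∂y) = -(4x^3y^2)/(2x^4y) = -2y/x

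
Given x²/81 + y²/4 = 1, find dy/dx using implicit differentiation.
Take d/dx of both sides. Since y is implicitly a function of x, the chain rule attaches a y' = dy/dx factor whenever we differentiate through y.

Set F(x, y) = (left side) − (right side), so the curve is F = 0. Differentiating each term of F:
  d/dx[x^2/81] = 2x/81
  d/dx[y^2/4] = y·y'/2
  d/dx[-1] = 0

Collecting, the y'-free part is the partial derivative in x and the y' coefficient is the partial derivative in y:
  ∂F/∂x = 2x/81
  ∂F/∂y = y/2

so d/dx[F(x, y(x))] = ∂F/∂x + (∂F/∂y)·y' = 0. Rearranging,
  dy/dx = -(∂F/∂x)/(∂F/∂y) = -(2x/81)/(y/2) = -4x/(81y)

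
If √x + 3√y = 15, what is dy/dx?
Apply d/dx to both sides, remembering that y depends on x. Each occurrence of y therefore brings in a y' = dy/dx via the chain rule.

With F(x, y) equal to the left-hand side minus the right, differentiate F term by term:
  d/dx[√(x)] = 1/(2√(x))
  d/dx[3√(y)] = 3·y'/(2√(y))
  d/dx[-15] = 0
Adding these up, d/dx[F] = 0 becomes
  (1/(2√(x))) + (3/(2√(y)))·y' = 0,
so isolating y',
  dy/dx = -(1/(2√(x)))/(3/(2√(y))) = -√(y)/(3√(x))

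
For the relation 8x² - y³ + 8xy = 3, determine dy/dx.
Differentiate both sides with respect to x, treating y as y(x). By the chain rule, any term containing y contributes a factor of y' = dy/dx when we differentiate it.

Move every term to one side and write the relation as F(x, y) = 0. Term by term,
  d/dx[8x^2] = 16x
  d/dx[8xy] = 8x·y' + 8y
  d/dx[-y^3] = -3y^2·y'
  d/dx[-3] = 0

The pieces without y' make up ∂F/∂x and the coefficient of y' is ∂F/∂y:
  ∂F/∂x = 16x + 8y,
  ∂F/∂y = 8x - 3y^2.

Since d/dx[F] = ∂F/∂x + (∂F/∂y)·y' = 0, solve for y':
  (∂F/∂y)·y' = -∂F/∂x
  dy/dx = -(∂F/∂x)/(∂F/∂y) = -(16x + 8y)/(8x - 3y^2) = 8(-2x - y)/(8x - 3y^2)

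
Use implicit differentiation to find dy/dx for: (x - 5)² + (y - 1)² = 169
Differentiate both sides with respect to x, treating y as y(x). By the chain rule, any term containing y contributes a factor of y' = dy/dx when we differentiate it.

Move every term to one side and write the relation as F(x, y) = 0. Term by term,
  d/dx[(x - 5)^2] = 2x - 10
  d/dx[(y - 1)^2] = 2·y'(y - 1)
  d/dx[-169] = 0

The pieces without y' make up ∂F/∂x and the coefficient of y' is ∂F/∂y:
  ∂F/∂x = 2x - 10,
  ∂F/∂y = 2y - 2.

Since d/dx[F] = ∂F/∂x + (∂F/∂y)·y' = 0, solve for y':
  (∂F/∂y)·y' = -∂F/∂x
  dy/dx = -(∂F/∂x)/(∂F/∂y) = -(2x - 10)/(2y - 2) = (5 - x)/(y - 1)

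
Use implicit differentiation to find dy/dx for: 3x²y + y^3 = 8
Differentiate the relation implicitly: treat y = y(x) and apply the chain rule, so every y-derivative picks up a y' = dy/dx factor.

With everything moved to the left-hand side, differentiate term by term:
  d/dx[3x^2y] = 3x^2·y' + 6xy
  d/dx[y^3] = 3y^2·y'
  d/dx[-8] = 0

Separating the contributions that come from x directly and those that come through y:
  without y':      6xy
  multiplying y':  3x^2 + 3y^2

so (6xy) + (3x^2 + 3y^2)·y' = 0, and therefore
  dy/dx = -(6xy)/(3x^2 + 3y^2) = -2xy/(x^2 + y^2)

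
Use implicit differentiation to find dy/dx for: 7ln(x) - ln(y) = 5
Differentiate the relation implicitly: treat y = y(x) and apply the chain rule, so every y-derivative picks up a y' = dy/dx factor.

With everything moved to the left-hand side, differentiate term by term:
  d/dx[7ln(x)] = 7/x
  d/dx[-ln(y)] = -y'/y
  d/dx[-5] = 0

Separating the contributions that come from x directly and those that come through y:
  without y':      7/x
  multiplying y':  -1/y

so (7/x) + (-1/y)·y' = 0, and therefore
  dy/dx = -(7/x)/(-1/y) = 7y/x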